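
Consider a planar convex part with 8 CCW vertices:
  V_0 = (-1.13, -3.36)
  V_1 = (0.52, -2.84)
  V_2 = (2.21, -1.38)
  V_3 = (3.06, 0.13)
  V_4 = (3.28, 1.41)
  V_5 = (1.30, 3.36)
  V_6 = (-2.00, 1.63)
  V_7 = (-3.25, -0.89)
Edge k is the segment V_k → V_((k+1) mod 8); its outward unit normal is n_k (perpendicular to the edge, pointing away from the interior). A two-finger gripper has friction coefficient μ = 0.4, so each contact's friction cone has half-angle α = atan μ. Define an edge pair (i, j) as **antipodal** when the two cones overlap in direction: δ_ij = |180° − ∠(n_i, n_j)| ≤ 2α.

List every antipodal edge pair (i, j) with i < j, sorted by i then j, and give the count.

count = 7; pairs: (0,5), (1,5), (1,6), (2,5), (2,6), (3,6), (4,7)

α = atan 0.4 = 21.80°;  2α = 43.60°
n_0 = (+0.3006, -0.9538)
n_1 = (+0.6537, -0.7567)
n_2 = (+0.8714, -0.4905)
n_3 = (+0.9855, -0.1694)
n_4 = (+0.7017, +0.7125)
n_5 = (-0.4643, +0.8857)
n_6 = (-0.8958, +0.4444)
n_7 = (-0.7588, -0.6513)
  (0,1): δ = 156.67°  ·
  (0,2): δ = 136.87°  ·
  (0,3): δ = 117.24°  ·
  (0,4): δ = 62.05°  ·
  (0,5): δ = 10.17°  ✓
  (0,6): δ = 46.12°  ·
  (0,7): δ = 113.15°  ·
  (1,2): δ = 160.20°  ·
  (1,3): δ = 140.58°  ·
  (1,4): δ = 85.39°  ·
  (1,5): δ = 13.16°  ✓
  (1,6): δ = 22.79°  ✓
  (1,7): δ = 89.82°  ·
  (2,3): δ = 160.38°  ·
  (2,4): δ = 105.19°  ·
  (2,5): δ = 32.96°  ✓
  (2,6): δ = 2.99°  ✓
  (2,7): δ = 70.02°  ·
  (3,4): δ = 124.81°  ·
  (3,5): δ = 52.58°  ·
  (3,6): δ = 16.63°  ✓
  (3,7): δ = 50.39°  ·
  (4,5): δ = 107.77°  ·
  (4,6): δ = 71.82°  ·
  (4,7): δ = 4.80°  ✓
  (5,6): δ = 144.05°  ·
  (5,7): δ = 77.03°  ·
  (6,7): δ = 112.98°  ·
antipodal pairs: 7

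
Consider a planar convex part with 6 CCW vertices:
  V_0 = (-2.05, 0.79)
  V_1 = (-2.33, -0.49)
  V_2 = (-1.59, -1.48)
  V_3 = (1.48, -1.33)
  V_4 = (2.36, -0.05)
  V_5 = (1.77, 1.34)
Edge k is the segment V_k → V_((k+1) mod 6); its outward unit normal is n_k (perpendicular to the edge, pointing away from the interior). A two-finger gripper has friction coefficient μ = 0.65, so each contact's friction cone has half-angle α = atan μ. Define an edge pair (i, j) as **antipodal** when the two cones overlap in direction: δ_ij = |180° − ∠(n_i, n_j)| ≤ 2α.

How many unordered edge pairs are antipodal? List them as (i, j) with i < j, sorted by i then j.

α = atan 0.65 = 33.02°;  2α = 66.05°
n_0 = (-0.9769, +0.2137)
n_1 = (-0.8010, -0.5987)
n_2 = (+0.0488, -0.9988)
n_3 = (+0.8240, -0.5665)
n_4 = (+0.9205, +0.3907)
n_5 = (-0.1425, +0.9898)
  (0,1): δ = 130.88°  ·
  (0,2): δ = 74.86°  ·
  (0,3): δ = 22.17°  ✓
  (0,4): δ = 35.34°  ✓
  (0,5): δ = 110.53°  ·
  (1,2): δ = 123.98°  ·
  (1,3): δ = 71.29°  ·
  (1,4): δ = 13.78°  ✓
  (1,5): δ = 61.42°  ✓
  (2,3): δ = 127.31°  ·
  (2,4): δ = 69.80°  ·
  (2,5): δ = 5.40°  ✓
  (3,4): δ = 122.49°  ·
  (3,5): δ = 47.30°  ✓
  (4,5): δ = 104.81°  ·
antipodal pairs: 6

count = 6; pairs: (0,3), (0,4), (1,4), (1,5), (2,5), (3,5)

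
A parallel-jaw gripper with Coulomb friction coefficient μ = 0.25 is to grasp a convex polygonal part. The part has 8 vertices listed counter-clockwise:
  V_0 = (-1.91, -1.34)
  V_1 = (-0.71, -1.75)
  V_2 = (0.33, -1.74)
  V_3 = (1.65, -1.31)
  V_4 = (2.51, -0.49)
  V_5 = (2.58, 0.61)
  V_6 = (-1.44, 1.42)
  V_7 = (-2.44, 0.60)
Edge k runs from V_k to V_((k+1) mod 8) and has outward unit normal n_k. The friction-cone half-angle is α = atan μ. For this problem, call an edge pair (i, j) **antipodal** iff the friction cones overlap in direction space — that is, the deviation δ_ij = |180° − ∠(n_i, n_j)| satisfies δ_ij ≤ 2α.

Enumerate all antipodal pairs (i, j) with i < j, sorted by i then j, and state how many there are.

α = atan 0.25 = 14.04°;  2α = 28.07°
n_0 = (-0.3233, -0.9463)
n_1 = (+0.0096, -1.0000)
n_2 = (+0.3097, -0.9508)
n_3 = (+0.6901, -0.7237)
n_4 = (+0.9980, -0.0635)
n_5 = (+0.1975, +0.9803)
n_6 = (-0.6341, +0.7733)
n_7 = (-0.9646, -0.2635)
  (0,1): δ = 160.59°  ·
  (0,2): δ = 143.09°  ·
  (0,3): δ = 117.50°  ·
  (0,4): δ = 74.78°  ·
  (0,5): δ = 7.47°  ✓
  (0,6): δ = 58.22°  ·
  (0,7): δ = 124.14°  ·
  (1,2): δ = 162.51°  ·
  (1,3): δ = 136.91°  ·
  (1,4): δ = 94.19°  ·
  (1,5): δ = 11.94°  ✓
  (1,6): δ = 38.80°  ·
  (1,7): δ = 104.73°  ·
  (2,3): δ = 154.41°  ·
  (2,4): δ = 111.68°  ·
  (2,5): δ = 29.44°  ·
  (2,6): δ = 21.31°  ✓
  (2,7): δ = 87.24°  ·
  (3,4): δ = 137.28°  ·
  (3,5): δ = 55.03°  ·
  (3,6): δ = 4.28°  ✓
  (3,7): δ = 61.64°  ·
  (4,5): δ = 97.75°  ·
  (4,6): δ = 47.01°  ·
  (4,7): δ = 18.92°  ✓
  (5,6): δ = 129.26°  ·
  (5,7): δ = 63.33°  ·
  (6,7): δ = 114.07°  ·
antipodal pairs: 5

count = 5; pairs: (0,5), (1,5), (2,6), (3,6), (4,7)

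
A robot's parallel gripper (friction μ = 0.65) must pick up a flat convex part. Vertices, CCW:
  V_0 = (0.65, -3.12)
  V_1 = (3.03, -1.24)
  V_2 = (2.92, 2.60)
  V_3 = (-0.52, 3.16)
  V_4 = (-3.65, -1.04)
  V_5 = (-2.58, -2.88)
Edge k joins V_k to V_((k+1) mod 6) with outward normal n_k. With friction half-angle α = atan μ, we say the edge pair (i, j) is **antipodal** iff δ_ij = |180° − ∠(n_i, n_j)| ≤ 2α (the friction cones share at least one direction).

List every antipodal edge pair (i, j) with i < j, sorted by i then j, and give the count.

count = 7; pairs: (0,2), (0,3), (1,3), (1,4), (2,4), (2,5), (3,5)

α = atan 0.65 = 33.02°;  2α = 66.05°
n_0 = (+0.6199, -0.7847)
n_1 = (+0.9996, +0.0286)
n_2 = (+0.1607, +0.9870)
n_3 = (-0.8018, +0.5976)
n_4 = (-0.8645, -0.5027)
n_5 = (-0.0741, -0.9973)
  (0,1): δ = 126.66°  ·
  (0,2): δ = 47.55°  ✓
  (0,3): δ = 15.00°  ✓
  (0,4): δ = 81.87°  ·
  (0,5): δ = 137.44°  ·
  (1,2): δ = 100.89°  ·
  (1,3): δ = 38.34°  ✓
  (1,4): δ = 28.54°  ✓
  (1,5): δ = 84.11°  ·
  (2,3): δ = 117.45°  ·
  (2,4): δ = 50.57°  ✓
  (2,5): δ = 5.00°  ✓
  (3,4): δ = 113.13°  ·
  (3,5): δ = 57.55°  ✓
  (4,5): δ = 124.43°  ·
antipodal pairs: 7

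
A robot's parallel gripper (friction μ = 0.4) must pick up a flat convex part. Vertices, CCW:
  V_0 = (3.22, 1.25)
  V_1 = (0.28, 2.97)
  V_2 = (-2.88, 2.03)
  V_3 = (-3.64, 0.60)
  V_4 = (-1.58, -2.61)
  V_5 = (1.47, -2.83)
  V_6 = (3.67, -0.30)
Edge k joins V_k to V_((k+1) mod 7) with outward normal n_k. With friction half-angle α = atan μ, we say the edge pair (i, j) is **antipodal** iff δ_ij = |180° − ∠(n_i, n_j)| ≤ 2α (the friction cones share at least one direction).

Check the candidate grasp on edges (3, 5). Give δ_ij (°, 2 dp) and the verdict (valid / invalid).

α = atan 0.4 = 21.80°;  2α = 43.60°
edge 3: e_3 = (+2.06, -3.21);  n_3 = (-0.8416, -0.5401)
edge 5: e_5 = (+2.20, +2.53);  n_5 = (+0.7546, -0.6562)
∠(n_3, n_5) = 106.30°
δ = |180° − 106.30°| = 73.70°
73.70° > 2α = 43.60°  →  invalid

δ = 73.70°, invalid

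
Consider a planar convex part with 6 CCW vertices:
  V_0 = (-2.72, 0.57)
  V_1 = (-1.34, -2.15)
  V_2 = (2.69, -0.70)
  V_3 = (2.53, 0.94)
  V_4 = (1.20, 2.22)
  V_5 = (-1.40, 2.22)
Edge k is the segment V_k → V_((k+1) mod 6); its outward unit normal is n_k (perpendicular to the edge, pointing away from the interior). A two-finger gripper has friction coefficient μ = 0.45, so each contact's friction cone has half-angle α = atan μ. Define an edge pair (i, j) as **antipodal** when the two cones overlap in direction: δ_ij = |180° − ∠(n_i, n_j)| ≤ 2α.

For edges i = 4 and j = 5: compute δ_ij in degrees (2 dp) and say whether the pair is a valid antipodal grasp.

δ = 128.66°, invalid

α = atan 0.45 = 24.23°;  2α = 48.46°
edge 4: e_4 = (-2.60, +0.00);  n_4 = (+0.0000, +1.0000)
edge 5: e_5 = (-1.32, -1.65);  n_5 = (-0.7809, +0.6247)
∠(n_4, n_5) = 51.34°
δ = |180° − 51.34°| = 128.66°
128.66° > 2α = 48.46°  →  invalid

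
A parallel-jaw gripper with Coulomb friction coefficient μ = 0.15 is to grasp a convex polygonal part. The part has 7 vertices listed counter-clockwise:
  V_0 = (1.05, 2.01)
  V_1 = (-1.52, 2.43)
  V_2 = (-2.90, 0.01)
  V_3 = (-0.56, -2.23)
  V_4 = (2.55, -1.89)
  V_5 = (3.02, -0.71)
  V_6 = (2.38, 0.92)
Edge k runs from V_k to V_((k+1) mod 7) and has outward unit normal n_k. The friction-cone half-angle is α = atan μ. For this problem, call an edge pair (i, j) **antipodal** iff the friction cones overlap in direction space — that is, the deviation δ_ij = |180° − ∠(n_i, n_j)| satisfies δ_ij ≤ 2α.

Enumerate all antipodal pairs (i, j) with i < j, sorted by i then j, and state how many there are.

count = 3; pairs: (0,3), (1,4), (2,6)

α = atan 0.15 = 8.53°;  2α = 17.06°
n_0 = (+0.1613, +0.9869)
n_1 = (-0.8687, +0.4954)
n_2 = (-0.6915, -0.7224)
n_3 = (+0.1087, -0.9941)
n_4 = (+0.9290, -0.3700)
n_5 = (+0.9308, +0.3655)
n_6 = (+0.6339, +0.7734)
  (0,1): δ = 110.41°  ·
  (0,2): δ = 34.47°  ·
  (0,3): δ = 15.52°  ✓
  (0,4): δ = 77.56°  ·
  (0,5): δ = 120.72°  ·
  (0,6): δ = 149.95°  ·
  (1,2): δ = 104.06°  ·
  (1,3): δ = 54.07°  ·
  (1,4): δ = 7.98°  ✓
  (1,5): δ = 51.13°  ·
  (1,6): δ = 80.36°  ·
  (2,3): δ = 130.01°  ·
  (2,4): δ = 67.97°  ·
  (2,5): δ = 24.81°  ·
  (2,6): δ = 4.41°  ✓
  (3,4): δ = 117.96°  ·
  (3,5): δ = 74.80°  ·
  (3,6): δ = 45.58°  ·
  (4,5): δ = 136.85°  ·
  (4,6): δ = 107.62°  ·
  (5,6): δ = 150.77°  ·
antipodal pairs: 3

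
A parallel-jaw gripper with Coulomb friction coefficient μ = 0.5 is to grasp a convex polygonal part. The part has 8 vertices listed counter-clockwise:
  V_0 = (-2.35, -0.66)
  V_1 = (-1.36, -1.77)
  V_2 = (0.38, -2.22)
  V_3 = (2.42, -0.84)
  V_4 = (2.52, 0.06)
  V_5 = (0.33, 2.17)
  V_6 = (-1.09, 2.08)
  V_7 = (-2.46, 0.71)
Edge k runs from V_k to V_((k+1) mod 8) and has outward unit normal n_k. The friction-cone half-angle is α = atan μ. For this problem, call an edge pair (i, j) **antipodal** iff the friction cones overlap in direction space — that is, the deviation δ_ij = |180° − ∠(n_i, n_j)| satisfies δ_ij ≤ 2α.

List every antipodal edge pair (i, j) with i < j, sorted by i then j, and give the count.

count = 10; pairs: (0,3), (0,4), (0,5), (1,4), (1,5), (2,5), (2,6), (3,6), (3,7), (4,7)

α = atan 0.5 = 26.57°;  2α = 53.13°
n_0 = (-0.7463, -0.6656)
n_1 = (-0.2504, -0.9681)
n_2 = (+0.5603, -0.8283)
n_3 = (+0.9939, -0.1104)
n_4 = (+0.6938, +0.7201)
n_5 = (-0.0633, +0.9980)
n_6 = (-0.7071, +0.7071)
n_7 = (-0.9968, -0.0800)
  (0,1): δ = 146.23°  ·
  (0,2): δ = 97.65°  ·
  (0,3): δ = 48.07°  ✓
  (0,4): δ = 4.34°  ✓
  (0,5): δ = 51.90°  ✓
  (0,6): δ = 93.27°  ·
  (0,7): δ = 142.86°  ·
  (1,2): δ = 131.42°  ·
  (1,3): δ = 81.84°  ·
  (1,4): δ = 29.43°  ✓
  (1,5): δ = 18.13°  ✓
  (1,6): δ = 59.50°  ·
  (1,7): δ = 109.09°  ·
  (2,3): δ = 130.42°  ·
  (2,4): δ = 78.01°  ·
  (2,5): δ = 30.45°  ✓
  (2,6): δ = 10.92°  ✓
  (2,7): δ = 60.51°  ·
  (3,4): δ = 127.59°  ·
  (3,5): δ = 80.03°  ·
  (3,6): δ = 38.66°  ✓
  (3,7): δ = 10.93°  ✓
  (4,5): δ = 132.44°  ·
  (4,6): δ = 91.07°  ·
  (4,7): δ = 41.48°  ✓
  (5,6): δ = 138.63°  ·
  (5,7): δ = 89.04°  ·
  (6,7): δ = 130.41°  ·
antipodal pairs: 10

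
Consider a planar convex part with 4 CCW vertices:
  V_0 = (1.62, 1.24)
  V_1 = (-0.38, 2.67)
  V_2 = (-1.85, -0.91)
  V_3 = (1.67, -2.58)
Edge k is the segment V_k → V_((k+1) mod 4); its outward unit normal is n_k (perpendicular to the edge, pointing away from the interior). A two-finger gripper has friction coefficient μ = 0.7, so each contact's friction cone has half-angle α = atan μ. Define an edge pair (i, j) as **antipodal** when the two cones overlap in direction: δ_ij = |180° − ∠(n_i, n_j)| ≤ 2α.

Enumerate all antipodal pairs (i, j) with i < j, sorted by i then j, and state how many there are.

α = atan 0.7 = 34.99°;  2α = 69.98°
n_0 = (+0.5816, +0.8135)
n_1 = (-0.9251, +0.3798)
n_2 = (-0.4286, -0.9035)
n_3 = (+0.9999, +0.0131)
  (0,1): δ = 76.76°  ·
  (0,2): δ = 10.18°  ✓
  (0,3): δ = 126.31°  ·
  (1,2): δ = 93.06°  ·
  (1,3): δ = 23.07°  ✓
  (2,3): δ = 63.87°  ✓
antipodal pairs: 3

count = 3; pairs: (0,2), (1,3), (2,3)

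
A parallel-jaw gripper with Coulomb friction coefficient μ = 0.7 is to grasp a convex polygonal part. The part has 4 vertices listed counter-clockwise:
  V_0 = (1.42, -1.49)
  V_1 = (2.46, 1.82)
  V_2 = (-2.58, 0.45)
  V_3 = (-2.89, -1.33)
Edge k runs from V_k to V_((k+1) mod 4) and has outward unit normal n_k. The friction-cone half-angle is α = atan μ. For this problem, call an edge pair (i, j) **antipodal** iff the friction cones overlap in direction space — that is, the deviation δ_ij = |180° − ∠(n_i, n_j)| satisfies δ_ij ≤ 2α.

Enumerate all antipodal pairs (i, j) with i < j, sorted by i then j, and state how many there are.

count = 3; pairs: (0,1), (0,2), (1,3)

α = atan 0.7 = 34.99°;  2α = 69.98°
n_0 = (+0.9540, -0.2998)
n_1 = (-0.2623, +0.9650)
n_2 = (-0.9852, +0.1716)
n_3 = (-0.0371, -0.9993)
  (0,1): δ = 57.35°  ✓
  (0,2): δ = 7.56°  ✓
  (0,3): δ = 105.32°  ·
  (1,2): δ = 115.09°  ·
  (1,3): δ = 17.33°  ✓
  (2,3): δ = 82.25°  ·
antipodal pairs: 3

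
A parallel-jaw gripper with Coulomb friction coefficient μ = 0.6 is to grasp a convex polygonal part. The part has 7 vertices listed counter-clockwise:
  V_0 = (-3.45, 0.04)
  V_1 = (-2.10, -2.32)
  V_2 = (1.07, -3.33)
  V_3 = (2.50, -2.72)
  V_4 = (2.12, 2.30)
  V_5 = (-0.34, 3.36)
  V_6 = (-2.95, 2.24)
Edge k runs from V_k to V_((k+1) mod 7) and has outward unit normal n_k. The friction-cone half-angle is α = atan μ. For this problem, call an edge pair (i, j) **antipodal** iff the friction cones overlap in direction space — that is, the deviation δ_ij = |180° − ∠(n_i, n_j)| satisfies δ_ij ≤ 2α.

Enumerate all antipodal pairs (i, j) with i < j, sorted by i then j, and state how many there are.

count = 8; pairs: (0,3), (0,4), (1,4), (1,5), (2,4), (2,5), (2,6), (3,6)

α = atan 0.6 = 30.96°;  2α = 61.93°
n_0 = (-0.8680, -0.4965)
n_1 = (-0.3036, -0.9528)
n_2 = (+0.3924, -0.9198)
n_3 = (+0.9971, +0.0755)
n_4 = (+0.3957, +0.9184)
n_5 = (-0.3943, +0.9190)
n_6 = (-0.9751, +0.2216)
  (0,1): δ = 137.44°  ·
  (0,2): δ = 96.67°  ·
  (0,3): δ = 25.44°  ✓
  (0,4): δ = 36.92°  ✓
  (0,5): δ = 83.45°  ·
  (0,6): δ = 137.42°  ·
  (1,2): δ = 139.23°  ·
  (1,3): δ = 68.00°  ·
  (1,4): δ = 5.64°  ✓
  (1,5): δ = 40.90°  ✓
  (1,6): δ = 94.87°  ·
  (2,3): δ = 108.77°  ·
  (2,4): δ = 46.41°  ✓
  (2,5): δ = 0.12°  ✓
  (2,6): δ = 54.09°  ✓
  (3,4): δ = 117.64°  ·
  (3,5): δ = 71.10°  ·
  (3,6): δ = 17.13°  ✓
  (4,5): δ = 133.46°  ·
  (4,6): δ = 79.49°  ·
  (5,6): δ = 126.03°  ·
antipodal pairs: 8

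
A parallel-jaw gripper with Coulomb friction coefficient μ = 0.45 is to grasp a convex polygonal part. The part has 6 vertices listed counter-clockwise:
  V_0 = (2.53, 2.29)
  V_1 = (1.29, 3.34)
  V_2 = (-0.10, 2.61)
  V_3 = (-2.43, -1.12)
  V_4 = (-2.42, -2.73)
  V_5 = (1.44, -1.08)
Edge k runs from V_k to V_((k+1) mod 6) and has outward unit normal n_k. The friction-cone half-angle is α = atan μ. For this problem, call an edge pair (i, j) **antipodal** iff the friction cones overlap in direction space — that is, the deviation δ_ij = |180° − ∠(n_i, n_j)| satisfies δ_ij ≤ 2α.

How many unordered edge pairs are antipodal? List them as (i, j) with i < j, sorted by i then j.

count = 5; pairs: (1,4), (1,5), (2,4), (2,5), (3,5)

α = atan 0.45 = 24.23°;  2α = 48.46°
n_0 = (+0.6462, +0.7632)
n_1 = (-0.4650, +0.8853)
n_2 = (-0.8481, +0.5298)
n_3 = (-1.0000, -0.0062)
n_4 = (+0.3931, -0.9195)
n_5 = (+0.9515, -0.3077)
  (0,1): δ = 112.04°  ·
  (0,2): δ = 81.73°  ·
  (0,3): δ = 49.39°  ·
  (0,4): δ = 63.40°  ·
  (0,5): δ = 112.33°  ·
  (1,2): δ = 149.70°  ·
  (1,3): δ = 117.35°  ·
  (1,4): δ = 4.56°  ✓
  (1,5): δ = 44.37°  ✓
  (2,3): δ = 147.65°  ·
  (2,4): δ = 34.86°  ✓
  (2,5): δ = 14.07°  ✓
  (3,4): δ = 67.21°  ·
  (3,5): δ = 18.28°  ✓
  (4,5): δ = 131.07°  ·
antipodal pairs: 5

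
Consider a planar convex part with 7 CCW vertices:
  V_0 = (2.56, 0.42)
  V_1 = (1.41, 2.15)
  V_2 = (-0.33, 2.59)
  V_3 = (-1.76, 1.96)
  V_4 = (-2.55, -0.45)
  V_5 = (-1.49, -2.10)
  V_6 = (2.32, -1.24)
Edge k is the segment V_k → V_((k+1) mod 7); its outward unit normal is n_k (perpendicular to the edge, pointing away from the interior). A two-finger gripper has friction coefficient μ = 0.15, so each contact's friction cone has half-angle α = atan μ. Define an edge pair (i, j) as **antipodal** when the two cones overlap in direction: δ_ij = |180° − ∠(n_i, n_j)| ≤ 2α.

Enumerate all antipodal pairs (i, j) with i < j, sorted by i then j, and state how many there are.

α = atan 0.15 = 8.53°;  2α = 17.06°
n_0 = (+0.8328, +0.5536)
n_1 = (+0.2452, +0.9695)
n_2 = (-0.4032, +0.9151)
n_3 = (-0.9502, +0.3115)
n_4 = (-0.8413, -0.5405)
n_5 = (+0.2202, -0.9755)
n_6 = (+0.9897, -0.1431)
  (0,1): δ = 137.80°  ·
  (0,2): δ = 99.84°  ·
  (0,3): δ = 51.76°  ·
  (0,4): δ = 0.90°  ✓
  (0,5): δ = 69.11°  ·
  (0,6): δ = 138.16°  ·
  (1,2): δ = 142.03°  ·
  (1,3): δ = 93.96°  ·
  (1,4): δ = 43.09°  ·
  (1,5): δ = 26.91°  ·
  (1,6): δ = 95.96°  ·
  (2,3): δ = 131.93°  ·
  (2,4): δ = 81.06°  ·
  (2,5): δ = 11.06°  ✓
  (2,6): δ = 58.00°  ·
  (3,4): δ = 129.13°  ·
  (3,5): δ = 59.13°  ·
  (3,6): δ = 9.92°  ✓
  (4,5): δ = 110.00°  ·
  (4,6): δ = 40.94°  ·
  (5,6): δ = 110.95°  ·
antipodal pairs: 3

count = 3; pairs: (0,4), (2,5), (3,6)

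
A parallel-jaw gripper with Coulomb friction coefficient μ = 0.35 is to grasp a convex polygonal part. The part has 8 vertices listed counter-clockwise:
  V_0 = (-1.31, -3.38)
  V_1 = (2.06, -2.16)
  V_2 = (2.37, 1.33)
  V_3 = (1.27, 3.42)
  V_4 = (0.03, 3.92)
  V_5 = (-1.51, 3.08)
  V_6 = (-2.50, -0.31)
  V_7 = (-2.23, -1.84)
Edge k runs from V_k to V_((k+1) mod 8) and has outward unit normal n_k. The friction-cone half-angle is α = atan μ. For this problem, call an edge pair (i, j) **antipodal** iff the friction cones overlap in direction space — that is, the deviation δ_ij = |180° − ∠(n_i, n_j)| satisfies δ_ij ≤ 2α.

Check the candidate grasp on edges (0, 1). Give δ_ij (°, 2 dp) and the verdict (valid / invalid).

δ = 114.98°, invalid

α = atan 0.35 = 19.29°;  2α = 38.58°
edge 0: e_0 = (+3.37, +1.22);  n_0 = (+0.3404, -0.9403)
edge 1: e_1 = (+0.31, +3.49);  n_1 = (+0.9961, -0.0885)
∠(n_0, n_1) = 65.02°
δ = |180° − 65.02°| = 114.98°
114.98° > 2α = 38.58°  →  invalid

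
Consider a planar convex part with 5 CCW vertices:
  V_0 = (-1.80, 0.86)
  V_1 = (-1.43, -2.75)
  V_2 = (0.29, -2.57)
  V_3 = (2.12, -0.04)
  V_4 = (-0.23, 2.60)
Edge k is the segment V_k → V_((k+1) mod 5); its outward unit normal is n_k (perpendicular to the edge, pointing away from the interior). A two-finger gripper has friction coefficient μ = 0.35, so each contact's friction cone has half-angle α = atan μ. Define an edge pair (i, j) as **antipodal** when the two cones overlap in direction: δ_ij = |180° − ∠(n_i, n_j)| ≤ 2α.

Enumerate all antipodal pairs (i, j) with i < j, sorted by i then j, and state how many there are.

α = atan 0.35 = 19.29°;  2α = 38.58°
n_0 = (-0.9948, -0.1020)
n_1 = (+0.1041, -0.9946)
n_2 = (+0.8103, -0.5861)
n_3 = (+0.7469, +0.6649)
n_4 = (-0.7424, +0.6699)
  (0,1): δ = 89.88°  ·
  (0,2): δ = 41.73°  ·
  (0,3): δ = 35.82°  ✓
  (0,4): δ = 132.09°  ·
  (1,2): δ = 131.85°  ·
  (1,3): δ = 54.30°  ·
  (1,4): δ = 41.97°  ·
  (2,3): δ = 102.45°  ·
  (2,4): δ = 6.18°  ✓
  (3,4): δ = 83.73°  ·
antipodal pairs: 2

count = 2; pairs: (0,3), (2,4)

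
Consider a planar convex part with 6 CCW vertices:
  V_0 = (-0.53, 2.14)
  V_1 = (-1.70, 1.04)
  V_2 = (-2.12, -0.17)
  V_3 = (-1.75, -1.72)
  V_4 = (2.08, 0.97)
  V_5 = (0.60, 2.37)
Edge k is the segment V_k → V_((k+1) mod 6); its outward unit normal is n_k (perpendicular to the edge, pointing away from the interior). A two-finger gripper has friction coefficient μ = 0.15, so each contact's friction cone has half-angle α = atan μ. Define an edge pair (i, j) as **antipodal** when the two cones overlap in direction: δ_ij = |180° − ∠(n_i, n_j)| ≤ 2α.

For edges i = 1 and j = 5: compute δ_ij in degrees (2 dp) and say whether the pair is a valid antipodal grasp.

δ = 120.65°, invalid

α = atan 0.15 = 8.53°;  2α = 17.06°
edge 1: e_1 = (-0.42, -1.21);  n_1 = (-0.9447, +0.3279)
edge 5: e_5 = (-1.13, -0.23);  n_5 = (-0.1995, +0.9799)
∠(n_1, n_5) = 59.35°
δ = |180° − 59.35°| = 120.65°
120.65° > 2α = 17.06°  →  invalid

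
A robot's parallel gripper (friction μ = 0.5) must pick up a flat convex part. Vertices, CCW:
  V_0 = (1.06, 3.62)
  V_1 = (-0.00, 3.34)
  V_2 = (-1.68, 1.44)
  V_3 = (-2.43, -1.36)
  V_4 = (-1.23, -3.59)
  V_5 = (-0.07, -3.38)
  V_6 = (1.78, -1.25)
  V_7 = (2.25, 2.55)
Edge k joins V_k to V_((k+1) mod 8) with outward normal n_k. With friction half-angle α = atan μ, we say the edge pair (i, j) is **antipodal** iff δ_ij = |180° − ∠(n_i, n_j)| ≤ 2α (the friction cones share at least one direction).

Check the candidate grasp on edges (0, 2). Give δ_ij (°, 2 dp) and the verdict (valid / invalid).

α = atan 0.5 = 26.57°;  2α = 53.13°
edge 0: e_0 = (-1.06, -0.28);  n_0 = (-0.2554, +0.9668)
edge 2: e_2 = (-0.75, -2.80);  n_2 = (-0.9659, +0.2587)
∠(n_0, n_2) = 60.21°
δ = |180° − 60.21°| = 119.79°
119.79° > 2α = 53.13°  →  invalid

δ = 119.79°, invalid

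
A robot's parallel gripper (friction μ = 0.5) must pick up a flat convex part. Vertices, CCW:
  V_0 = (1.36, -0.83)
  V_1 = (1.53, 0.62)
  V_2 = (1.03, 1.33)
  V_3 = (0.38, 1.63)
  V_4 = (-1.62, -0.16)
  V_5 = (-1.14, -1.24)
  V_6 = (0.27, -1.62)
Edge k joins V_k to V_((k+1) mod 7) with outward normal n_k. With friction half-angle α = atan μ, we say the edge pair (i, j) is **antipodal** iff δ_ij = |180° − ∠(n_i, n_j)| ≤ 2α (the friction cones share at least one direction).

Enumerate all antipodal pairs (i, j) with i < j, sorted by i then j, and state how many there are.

α = atan 0.5 = 26.57°;  2α = 53.13°
n_0 = (+0.9932, -0.1164)
n_1 = (+0.8176, +0.5758)
n_2 = (+0.4191, +0.9080)
n_3 = (-0.6669, +0.7451)
n_4 = (-0.9138, -0.4061)
n_5 = (-0.2602, -0.9655)
n_6 = (+0.5868, -0.8097)
  (0,1): δ = 138.16°  ·
  (0,2): δ = 108.09°  ·
  (0,3): δ = 41.48°  ✓
  (0,4): δ = 30.65°  ✓
  (0,5): δ = 81.60°  ·
  (0,6): δ = 132.62°  ·
  (1,2): δ = 149.93°  ·
  (1,3): δ = 83.33°  ·
  (1,4): δ = 11.19°  ✓
  (1,5): δ = 39.76°  ✓
  (1,6): δ = 90.78°  ·
  (2,3): δ = 113.40°  ·
  (2,4): δ = 41.26°  ✓
  (2,5): δ = 9.69°  ✓
  (2,6): δ = 60.71°  ·
  (3,4): δ = 107.87°  ·
  (3,5): δ = 56.91°  ·
  (3,6): δ = 5.90°  ✓
  (4,5): δ = 129.05°  ·
  (4,6): δ = 78.03°  ·
  (5,6): δ = 128.98°  ·
antipodal pairs: 7

count = 7; pairs: (0,3), (0,4), (1,4), (1,5), (2,4), (2,5), (3,6)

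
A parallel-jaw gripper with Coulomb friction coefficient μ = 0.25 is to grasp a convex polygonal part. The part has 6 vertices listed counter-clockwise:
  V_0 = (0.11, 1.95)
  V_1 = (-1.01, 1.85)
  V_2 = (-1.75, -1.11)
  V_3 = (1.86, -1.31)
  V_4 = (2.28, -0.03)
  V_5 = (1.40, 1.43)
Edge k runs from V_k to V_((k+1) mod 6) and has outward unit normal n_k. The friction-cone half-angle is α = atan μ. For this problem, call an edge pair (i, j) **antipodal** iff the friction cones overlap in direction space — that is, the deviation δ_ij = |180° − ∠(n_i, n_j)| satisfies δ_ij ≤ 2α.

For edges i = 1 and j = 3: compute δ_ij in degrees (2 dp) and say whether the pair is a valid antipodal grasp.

δ = 4.13°, valid

α = atan 0.25 = 14.04°;  2α = 28.07°
edge 1: e_1 = (-0.74, -2.96);  n_1 = (-0.9701, +0.2425)
edge 3: e_3 = (+0.42, +1.28);  n_3 = (+0.9502, -0.3118)
∠(n_1, n_3) = 175.87°
δ = |180° − 175.87°| = 4.13°
4.13° ≤ 2α = 28.07°  →  valid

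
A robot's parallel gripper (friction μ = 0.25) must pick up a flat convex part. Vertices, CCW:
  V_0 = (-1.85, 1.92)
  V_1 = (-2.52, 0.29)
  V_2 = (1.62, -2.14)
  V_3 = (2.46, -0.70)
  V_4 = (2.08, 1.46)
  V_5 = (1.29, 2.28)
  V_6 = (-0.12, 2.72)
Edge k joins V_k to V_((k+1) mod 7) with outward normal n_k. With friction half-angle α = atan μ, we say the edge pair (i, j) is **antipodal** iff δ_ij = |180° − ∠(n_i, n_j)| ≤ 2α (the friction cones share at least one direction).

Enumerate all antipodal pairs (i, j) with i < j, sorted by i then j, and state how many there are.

α = atan 0.25 = 14.04°;  2α = 28.07°
n_0 = (-0.9249, +0.3802)
n_1 = (-0.5062, -0.8624)
n_2 = (+0.8638, -0.5039)
n_3 = (+0.9849, +0.1733)
n_4 = (+0.7202, +0.6938)
n_5 = (+0.2979, +0.9546)
n_6 = (-0.4197, +0.9077)
  (0,1): δ = 98.07°  ·
  (0,2): δ = 7.91°  ✓
  (0,3): δ = 32.32°  ·
  (0,4): δ = 66.28°  ·
  (0,5): δ = 95.01°  ·
  (0,6): δ = 137.16°  ·
  (1,2): δ = 89.85°  ·
  (1,3): δ = 49.61°  ·
  (1,4): δ = 15.66°  ✓
  (1,5): δ = 13.08°  ✓
  (1,6): δ = 55.23°  ·
  (2,3): δ = 139.77°  ·
  (2,4): δ = 105.81°  ·
  (2,5): δ = 77.07°  ·
  (2,6): δ = 34.93°  ·
  (3,4): δ = 146.05°  ·
  (3,5): δ = 117.31°  ·
  (3,6): δ = 75.16°  ·
  (4,5): δ = 151.26°  ·
  (4,6): δ = 109.12°  ·
  (5,6): δ = 137.85°  ·
antipodal pairs: 3

count = 3; pairs: (0,2), (1,4), (1,5)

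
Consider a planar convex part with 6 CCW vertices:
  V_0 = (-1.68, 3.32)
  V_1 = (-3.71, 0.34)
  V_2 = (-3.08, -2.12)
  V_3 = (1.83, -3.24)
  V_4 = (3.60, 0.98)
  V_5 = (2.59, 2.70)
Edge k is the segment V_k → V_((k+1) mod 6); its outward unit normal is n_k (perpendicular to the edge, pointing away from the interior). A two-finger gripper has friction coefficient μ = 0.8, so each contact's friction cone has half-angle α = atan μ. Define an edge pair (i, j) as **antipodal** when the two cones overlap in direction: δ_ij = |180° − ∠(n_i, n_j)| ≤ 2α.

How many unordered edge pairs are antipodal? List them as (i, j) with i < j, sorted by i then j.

count = 9; pairs: (0,2), (0,3), (0,4), (1,3), (1,4), (1,5), (2,4), (2,5), (3,5)

α = atan 0.8 = 38.66°;  2α = 77.32°
n_0 = (-0.8265, +0.5630)
n_1 = (-0.9687, -0.2481)
n_2 = (-0.2224, -0.9750)
n_3 = (+0.9222, -0.3868)
n_4 = (+0.8623, +0.5064)
n_5 = (+0.1437, +0.9896)
  (0,1): δ = 131.37°  ·
  (0,2): δ = 68.59°  ✓
  (0,3): δ = 11.51°  ✓
  (0,4): δ = 64.68°  ✓
  (0,5): δ = 116.00°  ·
  (1,2): δ = 117.21°  ·
  (1,3): δ = 37.12°  ✓
  (1,4): δ = 16.06°  ✓
  (1,5): δ = 67.37°  ✓
  (2,3): δ = 99.91°  ·
  (2,4): δ = 46.73°  ✓
  (2,5): δ = 4.59°  ✓
  (3,4): δ = 126.82°  ·
  (3,5): δ = 75.51°  ✓
  (4,5): δ = 128.68°  ·
antipodal pairs: 9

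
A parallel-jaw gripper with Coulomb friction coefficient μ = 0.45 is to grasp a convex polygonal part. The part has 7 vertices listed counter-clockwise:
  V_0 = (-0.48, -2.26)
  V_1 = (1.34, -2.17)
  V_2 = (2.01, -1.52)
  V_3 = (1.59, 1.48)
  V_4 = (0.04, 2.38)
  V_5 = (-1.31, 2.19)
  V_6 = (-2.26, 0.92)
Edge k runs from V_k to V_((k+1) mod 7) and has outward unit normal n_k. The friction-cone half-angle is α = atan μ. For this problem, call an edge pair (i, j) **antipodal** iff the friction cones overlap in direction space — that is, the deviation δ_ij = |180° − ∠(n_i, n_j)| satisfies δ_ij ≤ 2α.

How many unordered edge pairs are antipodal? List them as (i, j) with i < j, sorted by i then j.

α = atan 0.45 = 24.23°;  2α = 48.46°
n_0 = (+0.0494, -0.9988)
n_1 = (+0.6963, -0.7177)
n_2 = (+0.9903, +0.1386)
n_3 = (+0.5021, +0.8648)
n_4 = (-0.1394, +0.9902)
n_5 = (-0.8008, +0.5990)
n_6 = (-0.8726, -0.4884)
  (0,1): δ = 138.70°  ·
  (0,2): δ = 84.86°  ·
  (0,3): δ = 32.97°  ✓
  (0,4): δ = 5.18°  ✓
  (0,5): δ = 50.37°  ·
  (0,6): δ = 116.41°  ·
  (1,2): δ = 126.16°  ·
  (1,3): δ = 74.27°  ·
  (1,4): δ = 36.12°  ✓
  (1,5): δ = 9.07°  ✓
  (1,6): δ = 75.11°  ·
  (2,3): δ = 128.11°  ·
  (2,4): δ = 89.96°  ·
  (2,5): δ = 44.77°  ✓
  (2,6): δ = 21.27°  ✓
  (3,4): δ = 141.85°  ·
  (3,5): δ = 96.66°  ·
  (3,6): δ = 30.62°  ✓
  (4,5): δ = 134.81°  ·
  (4,6): δ = 68.77°  ·
  (5,6): δ = 113.96°  ·
antipodal pairs: 7

count = 7; pairs: (0,3), (0,4), (1,4), (1,5), (2,5), (2,6), (3,6)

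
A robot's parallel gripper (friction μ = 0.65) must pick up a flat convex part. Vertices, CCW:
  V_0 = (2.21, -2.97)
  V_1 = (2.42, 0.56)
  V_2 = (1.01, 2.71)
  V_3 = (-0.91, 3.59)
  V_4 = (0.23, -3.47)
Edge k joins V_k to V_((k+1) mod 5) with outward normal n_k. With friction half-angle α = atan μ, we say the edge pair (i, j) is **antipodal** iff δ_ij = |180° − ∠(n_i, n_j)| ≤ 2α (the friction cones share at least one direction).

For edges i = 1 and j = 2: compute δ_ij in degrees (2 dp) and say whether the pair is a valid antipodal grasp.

δ = 147.88°, invalid

α = atan 0.65 = 33.02°;  2α = 66.05°
edge 1: e_1 = (-1.41, +2.15);  n_1 = (+0.8362, +0.5484)
edge 2: e_2 = (-1.92, +0.88);  n_2 = (+0.4167, +0.9091)
∠(n_1, n_2) = 32.12°
δ = |180° − 32.12°| = 147.88°
147.88° > 2α = 66.05°  →  invalid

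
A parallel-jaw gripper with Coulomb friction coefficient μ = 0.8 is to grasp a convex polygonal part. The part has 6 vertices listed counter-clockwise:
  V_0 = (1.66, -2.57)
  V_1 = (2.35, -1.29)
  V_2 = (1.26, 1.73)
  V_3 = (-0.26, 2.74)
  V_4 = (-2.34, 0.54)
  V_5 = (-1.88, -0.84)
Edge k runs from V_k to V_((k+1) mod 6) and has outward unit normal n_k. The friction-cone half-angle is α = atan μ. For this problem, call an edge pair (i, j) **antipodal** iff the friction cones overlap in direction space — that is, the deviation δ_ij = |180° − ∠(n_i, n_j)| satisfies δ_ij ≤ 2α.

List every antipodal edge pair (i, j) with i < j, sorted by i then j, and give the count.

count = 8; pairs: (0,3), (0,4), (1,3), (1,4), (1,5), (2,4), (2,5), (3,5)

α = atan 0.8 = 38.66°;  2α = 77.32°
n_0 = (+0.8803, -0.4745)
n_1 = (+0.9406, +0.3395)
n_2 = (+0.5534, +0.8329)
n_3 = (-0.7266, +0.6870)
n_4 = (-0.9487, -0.3162)
n_5 = (-0.4391, -0.8985)
  (0,1): δ = 131.83°  ·
  (0,2): δ = 95.28°  ·
  (0,3): δ = 15.07°  ✓
  (0,4): δ = 46.76°  ✓
  (0,5): δ = 92.28°  ·
  (1,2): δ = 143.45°  ·
  (1,3): δ = 63.24°  ✓
  (1,4): δ = 1.41°  ✓
  (1,5): δ = 44.11°  ✓
  (2,3): δ = 99.79°  ·
  (2,4): δ = 37.96°  ✓
  (2,5): δ = 7.56°  ✓
  (3,4): δ = 118.17°  ·
  (3,5): δ = 72.65°  ✓
  (4,5): δ = 134.48°  ·
antipodal pairs: 8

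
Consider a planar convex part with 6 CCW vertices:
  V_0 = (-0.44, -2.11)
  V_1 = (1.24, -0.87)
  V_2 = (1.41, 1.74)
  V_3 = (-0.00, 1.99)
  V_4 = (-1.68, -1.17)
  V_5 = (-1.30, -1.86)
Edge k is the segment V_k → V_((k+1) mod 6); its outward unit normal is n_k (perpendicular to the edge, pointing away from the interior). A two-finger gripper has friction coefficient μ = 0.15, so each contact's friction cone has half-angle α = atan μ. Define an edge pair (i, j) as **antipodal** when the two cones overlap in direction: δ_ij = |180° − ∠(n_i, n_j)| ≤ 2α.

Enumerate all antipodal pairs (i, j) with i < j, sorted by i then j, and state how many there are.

α = atan 0.15 = 8.53°;  2α = 17.06°
n_0 = (+0.5939, -0.8046)
n_1 = (+0.9979, -0.0650)
n_2 = (+0.1746, +0.9846)
n_3 = (-0.8830, +0.4694)
n_4 = (-0.8759, -0.4824)
n_5 = (-0.2791, -0.9602)
  (0,1): δ = 130.16°  ·
  (0,2): δ = 46.49°  ·
  (0,3): δ = 25.57°  ·
  (0,4): δ = 82.41°  ·
  (0,5): δ = 127.36°  ·
  (1,2): δ = 96.33°  ·
  (1,3): δ = 24.27°  ·
  (1,4): δ = 32.57°  ·
  (1,5): δ = 77.52°  ·
  (2,3): δ = 107.94°  ·
  (2,4): δ = 51.10°  ·
  (2,5): δ = 6.15°  ✓
  (3,4): δ = 123.16°  ·
  (3,5): δ = 78.21°  ·
  (4,5): δ = 135.05°  ·
antipodal pairs: 1

count = 1; pairs: (2,5)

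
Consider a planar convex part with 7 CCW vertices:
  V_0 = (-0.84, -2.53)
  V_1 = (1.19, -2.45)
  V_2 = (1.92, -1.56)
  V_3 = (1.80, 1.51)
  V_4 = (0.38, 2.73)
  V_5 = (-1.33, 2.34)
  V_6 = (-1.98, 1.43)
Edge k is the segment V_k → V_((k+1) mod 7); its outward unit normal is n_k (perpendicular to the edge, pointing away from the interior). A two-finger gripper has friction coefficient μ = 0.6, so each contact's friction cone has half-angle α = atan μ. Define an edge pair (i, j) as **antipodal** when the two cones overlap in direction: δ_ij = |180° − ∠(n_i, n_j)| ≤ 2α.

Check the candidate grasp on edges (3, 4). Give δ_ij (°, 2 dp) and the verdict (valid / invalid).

δ = 126.48°, invalid

α = atan 0.6 = 30.96°;  2α = 61.93°
edge 3: e_3 = (-1.42, +1.22);  n_3 = (+0.6517, +0.7585)
edge 4: e_4 = (-1.71, -0.39);  n_4 = (-0.2224, +0.9750)
∠(n_3, n_4) = 53.52°
δ = |180° − 53.52°| = 126.48°
126.48° > 2α = 61.93°  →  invalid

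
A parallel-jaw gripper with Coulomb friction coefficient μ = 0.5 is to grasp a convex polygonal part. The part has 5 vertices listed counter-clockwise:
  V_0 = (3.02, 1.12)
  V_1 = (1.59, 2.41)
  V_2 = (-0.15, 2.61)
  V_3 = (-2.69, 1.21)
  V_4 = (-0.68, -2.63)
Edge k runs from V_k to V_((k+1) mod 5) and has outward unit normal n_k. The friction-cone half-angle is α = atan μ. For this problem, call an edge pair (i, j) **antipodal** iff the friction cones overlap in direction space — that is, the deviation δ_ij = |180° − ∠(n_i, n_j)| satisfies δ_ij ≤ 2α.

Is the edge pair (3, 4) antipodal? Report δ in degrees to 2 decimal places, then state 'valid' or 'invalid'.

α = atan 0.5 = 26.57°;  2α = 53.13°
edge 3: e_3 = (+2.01, -3.84);  n_3 = (-0.8860, -0.4637)
edge 4: e_4 = (+3.70, +3.75);  n_4 = (+0.7118, -0.7023)
∠(n_3, n_4) = 107.76°
δ = |180° − 107.76°| = 72.24°
72.24° > 2α = 53.13°  →  invalid

δ = 72.24°, invalid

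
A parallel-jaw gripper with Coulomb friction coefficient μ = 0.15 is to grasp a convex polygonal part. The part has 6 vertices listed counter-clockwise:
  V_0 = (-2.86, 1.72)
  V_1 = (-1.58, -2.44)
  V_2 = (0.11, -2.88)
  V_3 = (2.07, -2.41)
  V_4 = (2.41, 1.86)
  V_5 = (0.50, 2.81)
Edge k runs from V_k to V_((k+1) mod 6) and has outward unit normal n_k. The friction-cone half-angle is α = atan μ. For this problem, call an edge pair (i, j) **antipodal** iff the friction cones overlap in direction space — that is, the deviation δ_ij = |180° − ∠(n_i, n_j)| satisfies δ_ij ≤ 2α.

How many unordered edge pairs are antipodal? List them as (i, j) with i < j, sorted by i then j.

count = 2; pairs: (1,4), (2,5)

α = atan 0.15 = 8.53°;  2α = 17.06°
n_0 = (-0.9558, -0.2941)
n_1 = (-0.2520, -0.9677)
n_2 = (+0.2332, -0.9724)
n_3 = (+0.9968, -0.0794)
n_4 = (+0.4453, +0.8954)
n_5 = (-0.3086, +0.9512)
  (0,1): δ = 121.70°  ·
  (0,2): δ = 93.62°  ·
  (0,3): δ = 21.66°  ·
  (0,4): δ = 46.45°  ·
  (0,5): δ = 90.87°  ·
  (1,2): δ = 151.92°  ·
  (1,3): δ = 79.96°  ·
  (1,4): δ = 11.85°  ✓
  (1,5): δ = 32.57°  ·
  (2,3): δ = 108.04°  ·
  (2,4): δ = 39.93°  ·
  (2,5): δ = 4.49°  ✓
  (3,4): δ = 111.89°  ·
  (3,5): δ = 67.47°  ·
  (4,5): δ = 135.58°  ·
antipodal pairs: 2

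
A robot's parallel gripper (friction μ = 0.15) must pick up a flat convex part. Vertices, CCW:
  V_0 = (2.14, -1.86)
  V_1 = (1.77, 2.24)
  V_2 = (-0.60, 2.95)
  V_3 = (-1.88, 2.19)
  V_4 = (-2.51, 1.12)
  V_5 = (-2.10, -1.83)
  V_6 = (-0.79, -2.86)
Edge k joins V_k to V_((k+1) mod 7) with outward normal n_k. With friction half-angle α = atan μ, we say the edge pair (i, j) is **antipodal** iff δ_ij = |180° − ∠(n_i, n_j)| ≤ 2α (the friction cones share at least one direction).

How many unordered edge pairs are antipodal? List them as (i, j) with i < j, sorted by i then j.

count = 2; pairs: (0,4), (2,6)

α = atan 0.15 = 8.53°;  2α = 17.06°
n_0 = (+0.9960, +0.0899)
n_1 = (+0.2870, +0.9579)
n_2 = (-0.5105, +0.8599)
n_3 = (-0.8617, +0.5074)
n_4 = (-0.9905, -0.1377)
n_5 = (-0.6181, -0.7861)
n_6 = (+0.3230, -0.9464)
  (0,1): δ = 111.83°  ·
  (0,2): δ = 64.46°  ·
  (0,3): δ = 35.65°  ·
  (0,4): δ = 2.76°  ✓
  (0,5): δ = 46.67°  ·
  (0,6): δ = 103.69°  ·
  (1,2): δ = 132.62°  ·
  (1,3): δ = 103.81°  ·
  (1,4): δ = 65.41°  ·
  (1,5): δ = 21.50°  ·
  (1,6): δ = 35.52°  ·
  (2,3): δ = 151.19°  ·
  (2,4): δ = 112.79°  ·
  (2,5): δ = 68.88°  ·
  (2,6): δ = 11.86°  ✓
  (3,4): δ = 141.60°  ·
  (3,5): δ = 97.69°  ·
  (3,6): δ = 40.67°  ·
  (4,5): δ = 136.09°  ·
  (4,6): δ = 79.07°  ·
  (5,6): δ = 122.98°  ·
antipodal pairs: 2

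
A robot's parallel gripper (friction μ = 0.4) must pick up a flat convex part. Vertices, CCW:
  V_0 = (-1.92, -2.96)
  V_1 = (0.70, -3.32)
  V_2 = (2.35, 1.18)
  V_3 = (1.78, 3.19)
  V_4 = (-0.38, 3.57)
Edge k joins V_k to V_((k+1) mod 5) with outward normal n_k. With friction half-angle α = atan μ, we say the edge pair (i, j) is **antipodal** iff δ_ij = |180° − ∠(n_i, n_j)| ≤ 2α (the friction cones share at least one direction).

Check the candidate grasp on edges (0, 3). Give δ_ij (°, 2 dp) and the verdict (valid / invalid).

α = atan 0.4 = 21.80°;  2α = 43.60°
edge 0: e_0 = (+2.62, -0.36);  n_0 = (-0.1361, -0.9907)
edge 3: e_3 = (-2.16, +0.38);  n_3 = (+0.1733, +0.9849)
∠(n_0, n_3) = 177.85°
δ = |180° − 177.85°| = 2.15°
2.15° ≤ 2α = 43.60°  →  valid

δ = 2.15°, valid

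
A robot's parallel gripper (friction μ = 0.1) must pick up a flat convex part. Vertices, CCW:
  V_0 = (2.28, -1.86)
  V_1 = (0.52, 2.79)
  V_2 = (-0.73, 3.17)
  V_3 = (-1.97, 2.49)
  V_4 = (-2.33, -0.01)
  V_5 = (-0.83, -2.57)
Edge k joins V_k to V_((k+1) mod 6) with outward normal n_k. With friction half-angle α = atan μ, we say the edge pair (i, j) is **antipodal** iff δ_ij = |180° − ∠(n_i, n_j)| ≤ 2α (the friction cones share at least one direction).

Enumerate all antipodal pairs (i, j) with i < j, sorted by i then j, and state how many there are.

count = 1; pairs: (0,4)

α = atan 0.1 = 5.71°;  2α = 11.42°
n_0 = (+0.9353, +0.3540)
n_1 = (+0.2909, +0.9568)
n_2 = (-0.4808, +0.8768)
n_3 = (-0.9898, +0.1425)
n_4 = (-0.8628, -0.5055)
n_5 = (+0.2226, -0.9749)
  (0,1): δ = 127.64°  ·
  (0,2): δ = 81.99°  ·
  (0,3): δ = 28.93°  ·
  (0,4): δ = 9.64°  ✓
  (0,5): δ = 82.13°  ·
  (1,2): δ = 134.35°  ·
  (1,3): δ = 81.28°  ·
  (1,4): δ = 42.72°  ·
  (1,5): δ = 29.77°  ·
  (2,3): δ = 126.93°  ·
  (2,4): δ = 88.37°  ·
  (2,5): δ = 15.88°  ·
  (3,4): δ = 141.44°  ·
  (3,5): δ = 68.95°  ·
  (4,5): δ = 107.51°  ·
antipodal pairs: 1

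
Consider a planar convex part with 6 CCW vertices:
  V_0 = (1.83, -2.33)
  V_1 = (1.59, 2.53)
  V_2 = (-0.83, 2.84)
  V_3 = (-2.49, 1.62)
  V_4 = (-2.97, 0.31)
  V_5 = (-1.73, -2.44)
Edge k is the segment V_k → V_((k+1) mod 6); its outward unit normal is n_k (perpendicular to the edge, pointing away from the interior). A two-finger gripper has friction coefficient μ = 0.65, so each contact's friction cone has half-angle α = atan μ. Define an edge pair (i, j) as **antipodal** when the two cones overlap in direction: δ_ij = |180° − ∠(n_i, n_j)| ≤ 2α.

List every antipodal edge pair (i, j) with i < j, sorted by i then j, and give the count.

α = atan 0.65 = 33.02°;  2α = 66.05°
n_0 = (+0.9988, +0.0493)
n_1 = (+0.1271, +0.9919)
n_2 = (-0.5922, +0.8058)
n_3 = (-0.9390, +0.3440)
n_4 = (-0.9116, -0.4111)
n_5 = (+0.0309, -0.9995)
  (0,1): δ = 100.13°  ·
  (0,2): δ = 56.51°  ✓
  (0,3): δ = 22.95°  ✓
  (0,4): δ = 21.44°  ✓
  (0,5): δ = 88.94°  ·
  (1,2): δ = 136.39°  ·
  (1,3): δ = 102.82°  ·
  (1,4): δ = 58.43°  ✓
  (1,5): δ = 9.07°  ✓
  (2,3): δ = 146.44°  ·
  (2,4): δ = 102.04°  ·
  (2,5): δ = 34.54°  ✓
  (3,4): δ = 135.61°  ·
  (3,5): δ = 68.11°  ·
  (4,5): δ = 112.50°  ·
antipodal pairs: 6

count = 6; pairs: (0,2), (0,3), (0,4), (1,4), (1,5), (2,5)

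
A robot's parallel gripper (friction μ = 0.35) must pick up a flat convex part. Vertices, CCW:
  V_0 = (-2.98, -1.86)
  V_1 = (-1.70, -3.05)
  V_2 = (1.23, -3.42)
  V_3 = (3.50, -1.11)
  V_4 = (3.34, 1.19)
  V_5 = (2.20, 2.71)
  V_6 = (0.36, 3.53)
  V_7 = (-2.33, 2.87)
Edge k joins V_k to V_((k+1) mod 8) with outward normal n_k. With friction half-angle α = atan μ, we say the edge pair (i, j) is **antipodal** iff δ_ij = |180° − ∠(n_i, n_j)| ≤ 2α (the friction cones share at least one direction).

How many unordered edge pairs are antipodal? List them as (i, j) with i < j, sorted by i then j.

α = atan 0.35 = 19.29°;  2α = 38.58°
n_0 = (-0.6809, -0.7324)
n_1 = (-0.1253, -0.9921)
n_2 = (+0.7133, -0.7009)
n_3 = (+0.9976, +0.0694)
n_4 = (+0.8000, +0.6000)
n_5 = (+0.4071, +0.9134)
n_6 = (-0.2383, +0.9712)
n_7 = (-0.9907, +0.1361)
  (0,1): δ = 144.28°  ·
  (0,2): δ = 91.59°  ·
  (0,3): δ = 43.11°  ·
  (0,4): δ = 10.22°  ✓
  (0,5): δ = 18.89°  ✓
  (0,6): δ = 56.70°  ·
  (0,7): δ = 125.09°  ·
  (1,2): δ = 127.30°  ·
  (1,3): δ = 78.82°  ·
  (1,4): δ = 45.93°  ·
  (1,5): δ = 16.82°  ✓
  (1,6): δ = 20.98°  ✓
  (1,7): δ = 89.37°  ·
  (2,3): δ = 131.52°  ·
  (2,4): δ = 98.63°  ·
  (2,5): δ = 69.52°  ·
  (2,6): δ = 31.71°  ✓
  (2,7): δ = 36.67°  ✓
  (3,4): δ = 147.11°  ·
  (3,5): δ = 118.00°  ·
  (3,6): δ = 80.19°  ·
  (3,7): δ = 11.80°  ✓
  (4,5): δ = 150.89°  ·
  (4,6): δ = 113.08°  ·
  (4,7): δ = 44.69°  ·
  (5,6): δ = 142.19°  ·
  (5,7): δ = 73.80°  ·
  (6,7): δ = 111.61°  ·
antipodal pairs: 7

count = 7; pairs: (0,4), (0,5), (1,5), (1,6), (2,6), (2,7), (3,7)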